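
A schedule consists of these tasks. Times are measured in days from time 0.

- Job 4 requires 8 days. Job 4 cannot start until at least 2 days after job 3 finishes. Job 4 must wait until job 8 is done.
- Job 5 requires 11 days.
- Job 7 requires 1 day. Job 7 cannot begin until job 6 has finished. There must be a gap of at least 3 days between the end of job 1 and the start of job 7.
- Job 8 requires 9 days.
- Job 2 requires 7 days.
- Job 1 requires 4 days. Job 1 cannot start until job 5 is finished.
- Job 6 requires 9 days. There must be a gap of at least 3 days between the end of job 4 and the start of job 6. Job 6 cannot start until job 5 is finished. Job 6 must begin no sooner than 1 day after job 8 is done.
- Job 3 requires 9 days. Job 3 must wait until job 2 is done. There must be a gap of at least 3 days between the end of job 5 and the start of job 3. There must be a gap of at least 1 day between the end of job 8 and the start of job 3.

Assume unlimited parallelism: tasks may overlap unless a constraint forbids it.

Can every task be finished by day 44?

No

Job 8 can start immediately at day 0; it finishes at day 9.
Job 5 has no prerequisites, so it starts at day 0 and finishes at day 11.
Job 1 waits on job 5 (finishes day 11), so it starts at day 11 and finishes at 11 + 4 = day 15.
Job 2 can start immediately at day 0; it finishes at day 7.
Job 3 needs all of job 2 (finishes day 7); job 5 (finishes day 11, plus 3-day gap → day 14); job 8 (finishes day 9, plus 1-day gap → day 10). That puts its earliest start at day 14; it finishes at 14 + 9 = day 23.
Job 4 has to wait for job 3 (finishes day 23, plus 2-day gap → day 25); job 8 (finishes day 9). The latest of these is day 25, so job 4 runs day 25 to 25 + 8 = day 33.
Job 6 needs all of job 4 (finishes day 33, plus 3-day gap → day 36); job 5 (finishes day 11); job 8 (finishes day 9, plus 1-day gap → day 10). That puts its earliest start at day 36; it finishes at 36 + 9 = day 45.
Job 7 has to wait for job 6 (finishes day 45); job 1 (finishes day 15, plus 3-day gap → day 18). The latest of these is day 45, so job 7 runs day 45 to 45 + 1 = day 46.
The earliest everything can be done is day 46, which is after the deadline of 44, so it is not possible.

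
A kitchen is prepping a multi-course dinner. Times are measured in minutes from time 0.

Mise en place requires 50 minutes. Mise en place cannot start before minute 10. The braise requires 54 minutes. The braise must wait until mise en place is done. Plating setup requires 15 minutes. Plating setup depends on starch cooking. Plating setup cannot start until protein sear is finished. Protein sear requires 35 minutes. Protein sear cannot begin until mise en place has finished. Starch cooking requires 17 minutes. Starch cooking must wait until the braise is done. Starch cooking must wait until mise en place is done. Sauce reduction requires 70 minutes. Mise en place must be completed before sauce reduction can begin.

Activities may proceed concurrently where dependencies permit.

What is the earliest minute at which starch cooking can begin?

Mise en place waits on its own release at minute 10, so it starts at minute 10 and finishes at 10 + 50 = minute 60.
The braise waits on mise en place (finishes minute 60), so it starts at minute 60 and finishes at 60 + 54 = minute 114.
Starch cooking waits on the braise (finishes minute 114); mise en place (finishes minute 60). The latest of these is minute 114, which is the earliest starch cooking can start.

114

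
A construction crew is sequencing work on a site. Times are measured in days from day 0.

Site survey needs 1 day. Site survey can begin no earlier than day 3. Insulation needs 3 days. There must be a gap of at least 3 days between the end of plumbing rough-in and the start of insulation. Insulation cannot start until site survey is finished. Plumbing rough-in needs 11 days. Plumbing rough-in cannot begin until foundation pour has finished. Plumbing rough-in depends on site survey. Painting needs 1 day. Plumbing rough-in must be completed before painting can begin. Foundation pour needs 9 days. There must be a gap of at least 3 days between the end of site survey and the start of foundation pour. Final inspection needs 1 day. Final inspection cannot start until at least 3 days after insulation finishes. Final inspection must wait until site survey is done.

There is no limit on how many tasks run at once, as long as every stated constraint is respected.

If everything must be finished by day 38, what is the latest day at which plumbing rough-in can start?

17

Final inspection must finish by day 38; it takes 1 day, so it must start by 38 − 1 = day 37.
Since final inspection (must start by day 37, minus 3-day gap → day 34) depends on it, insulation must finish by day 34. Backing off its 3-day duration gives a latest start of day 31.
Painting must finish by day 38; it takes 1 day, so it must start by 38 − 1 = day 37.
For plumbing rough-in: insulation (must start by day 31, minus 3-day gap → day 28); painting (must start by day 37). The most restrictive is day 28; with an 11-day duration, plumbing rough-in must start by day 17.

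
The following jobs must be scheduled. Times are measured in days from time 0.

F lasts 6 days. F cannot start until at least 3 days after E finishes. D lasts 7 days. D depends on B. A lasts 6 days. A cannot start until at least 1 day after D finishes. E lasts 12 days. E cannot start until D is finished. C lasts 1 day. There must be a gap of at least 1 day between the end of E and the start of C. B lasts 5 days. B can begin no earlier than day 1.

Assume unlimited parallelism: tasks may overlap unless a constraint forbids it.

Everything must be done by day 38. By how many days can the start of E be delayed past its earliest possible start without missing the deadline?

4

B cannot begin until its own release at day 1. It runs from day 1 to 1 + 5 = day 6.
D cannot begin until B (finishes day 6). It runs from day 6 to 6 + 7 = day 13.
E waits on D (finishes day 13), so it starts at day 13 and finishes at 13 + 12 = day 25.

Working backward from the deadline:
To finish by day 38, C (duration 1) must start no later than day 37.
Nothing follows F; the deadline of day 38 is its only limit. It must start by 38 − 6 = day 32.
E must finish in time for C (must start by day 37, minus 1-day gap → day 36); F (must start by day 32, minus 3-day gap → day 29). The tightest is day 29, so E must start by 29 − 12 = day 17.
So E can start as early as day 13 and as late as day 17, giving 17 − 13 = 4 days of slack.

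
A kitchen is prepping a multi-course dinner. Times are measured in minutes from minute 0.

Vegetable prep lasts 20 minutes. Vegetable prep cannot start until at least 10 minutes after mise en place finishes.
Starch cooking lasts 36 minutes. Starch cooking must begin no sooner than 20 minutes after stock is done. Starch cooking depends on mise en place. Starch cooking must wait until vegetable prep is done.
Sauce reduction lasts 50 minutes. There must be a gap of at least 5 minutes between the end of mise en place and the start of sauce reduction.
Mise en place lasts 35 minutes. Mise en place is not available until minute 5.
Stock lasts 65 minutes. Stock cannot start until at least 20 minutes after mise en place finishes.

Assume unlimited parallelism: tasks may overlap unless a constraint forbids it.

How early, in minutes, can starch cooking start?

145

After its own release at minute 5, mise en place can start at minute 5 and finishes at minute 40.
Vegetable prep waits on mise en place (finishes minute 40, plus 10-minute gap → minute 50), so it starts at minute 50 and finishes at 50 + 20 = minute 70.
Stock waits on mise en place (finishes minute 40, plus 20-minute gap → minute 60), so it starts at minute 60 and finishes at 60 + 65 = minute 125.
Starch cooking waits on stock (finishes minute 125, plus 20-minute gap → minute 145); mise en place (finishes minute 40); vegetable prep (finishes minute 70). The latest of these is minute 145, which is the earliest starch cooking can start.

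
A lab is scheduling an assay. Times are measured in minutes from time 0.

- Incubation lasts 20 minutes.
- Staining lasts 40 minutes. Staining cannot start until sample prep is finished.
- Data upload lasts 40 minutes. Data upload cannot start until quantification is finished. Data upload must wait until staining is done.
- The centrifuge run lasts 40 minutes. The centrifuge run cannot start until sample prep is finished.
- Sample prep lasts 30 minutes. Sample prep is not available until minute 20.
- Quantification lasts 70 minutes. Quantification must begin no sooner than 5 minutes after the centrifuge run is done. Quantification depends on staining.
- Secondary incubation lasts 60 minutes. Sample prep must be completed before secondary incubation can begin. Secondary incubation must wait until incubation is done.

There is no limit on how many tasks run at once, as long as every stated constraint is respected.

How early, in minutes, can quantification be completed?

165

Sample prep waits on its own release at minute 20, so it starts at minute 20 and finishes at 20 + 30 = minute 50.
After sample prep (finishes minute 50), staining can start at minute 50 and finishes at minute 90.
The centrifuge run waits on sample prep (finishes minute 50), so it starts at minute 50 and finishes at 50 + 40 = minute 90.
Quantification cannot start until the centrifuge run (finishes minute 90, plus 5-minute gap → minute 95); staining (finishes minute 90). The controlling bound is minute 95, so quantification finishes at 95 + 70 = minute 165.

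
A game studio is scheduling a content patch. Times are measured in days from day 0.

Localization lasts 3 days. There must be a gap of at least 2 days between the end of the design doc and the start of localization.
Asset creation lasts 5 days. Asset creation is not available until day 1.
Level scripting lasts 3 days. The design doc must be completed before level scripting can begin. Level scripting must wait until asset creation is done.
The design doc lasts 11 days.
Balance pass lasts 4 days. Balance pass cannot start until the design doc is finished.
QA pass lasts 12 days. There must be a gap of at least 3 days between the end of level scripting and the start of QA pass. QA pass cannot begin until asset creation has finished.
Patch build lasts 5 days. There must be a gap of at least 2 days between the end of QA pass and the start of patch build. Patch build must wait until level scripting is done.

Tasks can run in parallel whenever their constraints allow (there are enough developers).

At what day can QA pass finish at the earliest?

Asset creation cannot begin until its own release at day 1. It runs from day 1 to 1 + 5 = day 6.
The design doc has no prerequisites, so it starts at day 0 and finishes at day 11.
Level scripting needs all of the design doc (finishes day 11); asset creation (finishes day 6). That puts its earliest start at day 11; it finishes at 11 + 3 = day 14.
For QA pass: level scripting (finishes day 14, plus 3-day gap → day 17); asset creation (finishes day 6). Taking the maximum gives a start of day 17, and it finishes at 17 + 12 = day 29.

29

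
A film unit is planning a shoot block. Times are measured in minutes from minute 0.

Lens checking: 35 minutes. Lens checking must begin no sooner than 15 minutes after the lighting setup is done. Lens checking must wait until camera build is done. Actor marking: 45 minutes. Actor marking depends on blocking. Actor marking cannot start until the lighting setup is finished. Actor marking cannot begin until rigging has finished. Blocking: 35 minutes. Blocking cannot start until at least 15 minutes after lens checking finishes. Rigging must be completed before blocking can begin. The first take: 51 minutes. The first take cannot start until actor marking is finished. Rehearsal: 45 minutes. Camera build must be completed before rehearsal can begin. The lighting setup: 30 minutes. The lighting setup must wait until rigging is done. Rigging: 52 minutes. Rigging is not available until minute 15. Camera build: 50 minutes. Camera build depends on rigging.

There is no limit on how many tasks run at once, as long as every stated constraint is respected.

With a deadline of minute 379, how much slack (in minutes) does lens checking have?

81

Rigging cannot begin until its own release at minute 15. It runs from minute 15 to 15 + 52 = minute 67.
After rigging (finishes minute 67), camera build can start at minute 67 and finishes at minute 117.
After rigging (finishes minute 67), the lighting setup can start at minute 67 and finishes at minute 97.
Lens checking has to wait for the lighting setup (finishes minute 97, plus 15-minute gap → minute 112); camera build (finishes minute 117). The latest of these is minute 117, so lens checking runs minute 117 to 117 + 35 = minute 152.

Working backward from the deadline:
The first take must finish by minute 379; it takes 51 minutes, so it must start by 379 − 51 = minute 328.
Actor marking feeds into the first take (must start by minute 328); so actor marking must finish by minute 328 and therefore start by minute 283.
Blocking has to be done before actor marking (must start by minute 283). That means finishing by minute 283, i.e. starting by 283 − 35 = minute 248.
Lens checking must finish before blocking (must start by minute 248, minus 15-minute gap → minute 233). With a 35-minute duration, lens checking must start by 233 − 35 = minute 198.
So lens checking can start as early as minute 117 and as late as minute 198, giving 198 − 117 = 81 minutes of slack.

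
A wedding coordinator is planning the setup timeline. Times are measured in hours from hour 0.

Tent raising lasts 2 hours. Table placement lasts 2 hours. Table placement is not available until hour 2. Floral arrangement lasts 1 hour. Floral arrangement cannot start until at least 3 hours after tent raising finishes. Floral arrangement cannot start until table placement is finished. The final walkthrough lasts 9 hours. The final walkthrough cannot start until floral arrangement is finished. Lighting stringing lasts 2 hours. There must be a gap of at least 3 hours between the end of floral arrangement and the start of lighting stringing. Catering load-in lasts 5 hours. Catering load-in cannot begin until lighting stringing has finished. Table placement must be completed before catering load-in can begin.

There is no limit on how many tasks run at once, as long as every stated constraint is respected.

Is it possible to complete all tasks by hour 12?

No

After its own release at hour 2, table placement can start at hour 2 and finishes at hour 4.
Tent raising can start immediately at hour 0; it finishes at hour 2.
Floral arrangement has to wait for tent raising (finishes hour 2, plus 3-hour gap → hour 5); table placement (finishes hour 4). The latest of these is hour 5, so floral arrangement runs hour 5 to 5 + 1 = hour 6.
The final walkthrough cannot begin until floral arrangement (finishes hour 6). It runs from hour 6 to 6 + 9 = hour 15.
Lighting stringing waits on floral arrangement (finishes hour 6, plus 3-hour gap → hour 9), so it starts at hour 9 and finishes at 9 + 2 = hour 11.
Catering load-in cannot start until lighting stringing (finishes hour 11); table placement (finishes hour 4). The controlling bound is hour 11, so catering load-in finishes at 11 + 5 = hour 16.
The earliest everything can be done is hour 16, which is after the deadline of 12, so it is not possible.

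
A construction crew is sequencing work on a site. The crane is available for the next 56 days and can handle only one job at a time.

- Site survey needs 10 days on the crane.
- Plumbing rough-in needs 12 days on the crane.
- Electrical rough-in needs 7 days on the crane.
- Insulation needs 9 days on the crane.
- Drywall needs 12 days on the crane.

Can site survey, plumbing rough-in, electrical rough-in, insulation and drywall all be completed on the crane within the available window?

Yes

Running back to back, the jobs need 10 + 12 + 7 + 9 + 12 = 50 days on the crane.
Since 50 ≤ 56, they fit within the window.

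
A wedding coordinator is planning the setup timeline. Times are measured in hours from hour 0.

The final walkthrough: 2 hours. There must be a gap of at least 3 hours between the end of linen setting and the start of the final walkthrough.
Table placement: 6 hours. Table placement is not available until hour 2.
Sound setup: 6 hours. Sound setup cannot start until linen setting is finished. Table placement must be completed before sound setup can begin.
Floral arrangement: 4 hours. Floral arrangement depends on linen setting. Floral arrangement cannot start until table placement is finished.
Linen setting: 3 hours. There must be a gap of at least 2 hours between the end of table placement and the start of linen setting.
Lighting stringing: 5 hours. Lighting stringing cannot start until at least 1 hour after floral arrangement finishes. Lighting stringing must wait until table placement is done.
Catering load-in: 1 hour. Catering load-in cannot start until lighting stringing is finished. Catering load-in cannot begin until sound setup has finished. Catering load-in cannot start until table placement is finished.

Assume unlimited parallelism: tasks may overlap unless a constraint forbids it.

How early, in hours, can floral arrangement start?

After its own release at hour 2, table placement can start at hour 2 and finishes at hour 8.
Linen setting waits on table placement (finishes hour 8, plus 2-hour gap → hour 10), so it starts at hour 10 and finishes at 10 + 3 = hour 13.
Floral arrangement waits on linen setting (finishes hour 13); table placement (finishes hour 8). The latest of these is hour 13, which is the earliest floral arrangement can start.

13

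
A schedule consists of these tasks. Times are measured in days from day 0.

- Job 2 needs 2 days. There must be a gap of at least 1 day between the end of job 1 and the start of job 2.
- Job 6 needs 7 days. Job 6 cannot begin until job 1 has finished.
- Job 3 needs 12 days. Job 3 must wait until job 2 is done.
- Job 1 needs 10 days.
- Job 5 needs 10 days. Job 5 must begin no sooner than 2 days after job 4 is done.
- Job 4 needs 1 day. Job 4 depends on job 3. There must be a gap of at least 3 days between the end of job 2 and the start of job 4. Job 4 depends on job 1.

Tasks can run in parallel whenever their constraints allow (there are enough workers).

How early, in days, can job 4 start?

Job 1 can start immediately at day 0; it finishes at day 10.
Job 2 cannot begin until job 1 (finishes day 10, plus 1-day gap → day 11). It runs from day 11 to 11 + 2 = day 13.
After job 2 (finishes day 13), job 3 can start at day 13 and finishes at day 25.
Job 4 waits on job 3 (finishes day 25); job 2 (finishes day 13, plus 3-day gap → day 16); job 1 (finishes day 10). The latest of these is day 25, which is the earliest job 4 can start.

25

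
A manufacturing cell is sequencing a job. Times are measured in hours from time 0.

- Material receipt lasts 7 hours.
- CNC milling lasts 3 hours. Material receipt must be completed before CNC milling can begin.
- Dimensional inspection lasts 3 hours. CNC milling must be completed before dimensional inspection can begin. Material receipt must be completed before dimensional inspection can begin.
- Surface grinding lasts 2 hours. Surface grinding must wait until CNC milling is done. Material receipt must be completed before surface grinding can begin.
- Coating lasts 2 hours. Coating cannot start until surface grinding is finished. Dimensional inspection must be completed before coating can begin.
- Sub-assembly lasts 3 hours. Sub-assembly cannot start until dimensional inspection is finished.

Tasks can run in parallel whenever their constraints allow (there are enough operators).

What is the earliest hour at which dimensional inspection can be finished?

Material receipt has no prerequisites, so it starts at hour 0 and finishes at hour 7.
CNC milling cannot begin until material receipt (finishes hour 7). It runs from hour 7 to 7 + 3 = hour 10.
Dimensional inspection has to wait for CNC milling (finishes hour 10); material receipt (finishes hour 7). The latest of these is hour 10, so dimensional inspection runs hour 10 to 10 + 3 = hour 13.

13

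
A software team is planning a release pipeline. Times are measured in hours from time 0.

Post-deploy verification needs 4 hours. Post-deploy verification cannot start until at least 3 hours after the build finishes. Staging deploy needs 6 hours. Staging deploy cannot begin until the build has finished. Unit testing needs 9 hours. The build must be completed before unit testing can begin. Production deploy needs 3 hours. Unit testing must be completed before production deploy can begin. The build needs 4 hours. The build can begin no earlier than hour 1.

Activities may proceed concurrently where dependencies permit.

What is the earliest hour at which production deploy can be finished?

17

The build cannot begin until its own release at hour 1. It runs from hour 1 to 1 + 4 = hour 5.
Unit testing waits on the build (finishes hour 5), so it starts at hour 5 and finishes at 5 + 9 = hour 14.
Production deploy cannot begin until unit testing (finishes hour 14). It runs from hour 14 to 14 + 3 = hour 17.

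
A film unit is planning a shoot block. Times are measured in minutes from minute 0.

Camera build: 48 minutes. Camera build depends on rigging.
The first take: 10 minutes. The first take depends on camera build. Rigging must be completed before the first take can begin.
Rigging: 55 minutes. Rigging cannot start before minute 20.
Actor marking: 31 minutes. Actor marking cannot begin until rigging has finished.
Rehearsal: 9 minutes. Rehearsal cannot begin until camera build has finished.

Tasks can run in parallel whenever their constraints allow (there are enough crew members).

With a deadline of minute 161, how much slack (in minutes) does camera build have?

28

After its own release at minute 20, rigging can start at minute 20 and finishes at minute 75.
After rigging (finishes minute 75), camera build can start at minute 75 and finishes at minute 123.

Working backward from the deadline:
Rehearsal must finish by minute 161; it takes 9 minutes, so it must start by 161 − 9 = minute 152.
The first take must finish by minute 161; it takes 10 minutes, so it must start by 161 − 10 = minute 151.
For camera build: rehearsal (must start by minute 152); the first take (must start by minute 151). The most restrictive is minute 151; with a 48-minute duration, camera build must start by minute 103.
So camera build can start as early as minute 75 and as late as minute 103, giving 103 − 75 = 28 minutes of slack.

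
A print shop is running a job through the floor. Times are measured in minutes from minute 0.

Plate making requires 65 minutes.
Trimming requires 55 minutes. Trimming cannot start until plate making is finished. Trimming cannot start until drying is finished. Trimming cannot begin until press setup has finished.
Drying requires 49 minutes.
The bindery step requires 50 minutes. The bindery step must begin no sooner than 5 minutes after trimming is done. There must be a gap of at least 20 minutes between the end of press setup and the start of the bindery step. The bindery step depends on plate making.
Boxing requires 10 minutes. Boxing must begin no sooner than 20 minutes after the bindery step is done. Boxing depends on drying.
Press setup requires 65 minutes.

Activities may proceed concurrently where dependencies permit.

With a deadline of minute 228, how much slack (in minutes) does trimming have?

23

Drying has no prerequisites, so it starts at minute 0 and finishes at minute 49.
Nothing blocks press setup, so it runs from minute 0 to minute 65.
Nothing blocks plate making, so it runs from minute 0 to minute 65.
Trimming cannot start until plate making (finishes minute 65); drying (finishes minute 49); press setup (finishes minute 65). The controlling bound is minute 65, so trimming finishes at 65 + 55 = minute 120.

Working backward from the deadline:
Boxing must finish by minute 228; it takes 10 minutes, so it must start by 228 − 10 = minute 218.
Since boxing (must start by minute 218, minus 20-minute gap → minute 198) depends on it, the bindery step must finish by minute 198. Backing off its 50-minute duration gives a latest start of minute 148.
Trimming has to be done before the bindery step (must start by minute 148, minus 5-minute gap → minute 143). That means finishing by minute 143, i.e. starting by 143 − 55 = minute 88.
So trimming can start as early as minute 65 and as late as minute 88, giving 88 − 65 = 23 minutes of slack.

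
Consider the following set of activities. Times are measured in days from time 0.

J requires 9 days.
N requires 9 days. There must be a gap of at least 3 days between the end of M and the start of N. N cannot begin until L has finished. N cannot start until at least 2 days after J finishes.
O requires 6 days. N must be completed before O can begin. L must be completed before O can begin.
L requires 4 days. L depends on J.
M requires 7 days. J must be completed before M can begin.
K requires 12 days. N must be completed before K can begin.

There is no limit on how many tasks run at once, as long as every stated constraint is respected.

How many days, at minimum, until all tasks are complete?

40

Nothing blocks J, so it runs from day 0 to day 9.
M cannot begin until J (finishes day 9). It runs from day 9 to 9 + 7 = day 16.
L waits on J (finishes day 9), so it starts at day 9 and finishes at 9 + 4 = day 13.
N needs all of M (finishes day 16, plus 3-day gap → day 19); L (finishes day 13); J (finishes day 9, plus 2-day gap → day 11). That puts its earliest start at day 19; it finishes at 19 + 9 = day 28.
O needs all of N (finishes day 28); L (finishes day 13). That puts its earliest start at day 28; it finishes at 28 + 6 = day 34.
After N (finishes day 28), K can start at day 28 and finishes at day 40.
All tasks are finished once the last one completes. Finish times: J at 9, K at 40, L at 13, M at 16, N at 28, O at 34. The latest is day 40.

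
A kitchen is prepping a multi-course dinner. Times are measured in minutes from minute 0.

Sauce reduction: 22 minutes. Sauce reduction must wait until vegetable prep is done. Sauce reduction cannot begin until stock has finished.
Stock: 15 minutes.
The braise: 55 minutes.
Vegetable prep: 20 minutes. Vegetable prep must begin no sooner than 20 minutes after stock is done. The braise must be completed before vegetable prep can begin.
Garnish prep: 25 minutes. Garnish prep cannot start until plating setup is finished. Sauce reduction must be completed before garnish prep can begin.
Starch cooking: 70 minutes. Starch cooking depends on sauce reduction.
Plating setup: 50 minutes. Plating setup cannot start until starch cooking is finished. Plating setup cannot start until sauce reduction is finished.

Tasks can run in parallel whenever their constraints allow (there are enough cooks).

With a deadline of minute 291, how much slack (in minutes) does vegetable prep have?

Nothing blocks the braise, so it runs from minute 0 to minute 55.
Nothing blocks stock, so it runs from minute 0 to minute 15.
Vegetable prep needs all of stock (finishes minute 15, plus 20-minute gap → minute 35); the braise (finishes minute 55). That puts its earliest start at minute 55; it finishes at 55 + 20 = minute 75.

Working backward from the deadline:
Nothing follows garnish prep; the deadline of minute 291 is its only limit. It must start by 291 − 25 = minute 266.
Plating setup has to be done before garnish prep (must start by minute 266). That means finishing by minute 266, i.e. starting by 266 − 50 = minute 216.
Starch cooking must finish before plating setup (must start by minute 216). With a 70-minute duration, starch cooking must start by 216 − 70 = minute 146.
Sauce reduction must finish in time for starch cooking (must start by minute 146); plating setup (must start by minute 216); garnish prep (must start by minute 266). The tightest is minute 146, so sauce reduction must start by 146 − 22 = minute 124.
Since sauce reduction (must start by minute 124) depends on it, vegetable prep must finish by minute 124. Backing off its 20-minute duration gives a latest start of minute 104.
So vegetable prep can start as early as minute 55 and as late as minute 104, giving 104 − 55 = 49 minutes of slack.

49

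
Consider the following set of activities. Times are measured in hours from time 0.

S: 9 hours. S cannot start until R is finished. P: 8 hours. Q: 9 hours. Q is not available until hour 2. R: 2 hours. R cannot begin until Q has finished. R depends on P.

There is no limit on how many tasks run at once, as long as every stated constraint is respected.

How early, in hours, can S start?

13

Q cannot begin until its own release at hour 2. It runs from hour 2 to 2 + 9 = hour 11.
P has no prerequisites, so it starts at hour 0 and finishes at hour 8.
R cannot start until Q (finishes hour 11); P (finishes hour 8). The controlling bound is hour 11, so R finishes at 11 + 2 = hour 13.
S waits on R (finishes hour 13), so the earliest it can start is hour 13.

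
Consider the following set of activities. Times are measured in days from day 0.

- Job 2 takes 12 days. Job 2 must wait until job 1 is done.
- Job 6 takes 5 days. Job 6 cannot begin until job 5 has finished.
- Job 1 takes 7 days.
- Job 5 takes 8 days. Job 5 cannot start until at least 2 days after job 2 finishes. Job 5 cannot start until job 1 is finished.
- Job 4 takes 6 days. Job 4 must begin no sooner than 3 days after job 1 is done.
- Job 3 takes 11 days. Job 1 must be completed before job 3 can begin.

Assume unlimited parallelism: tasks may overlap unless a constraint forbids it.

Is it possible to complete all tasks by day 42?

Job 1 has no prerequisites, so it starts at day 0 and finishes at day 7.
After job 1 (finishes day 7, plus 3-day gap → day 10), job 4 can start at day 10 and finishes at day 16.
After job 1 (finishes day 7), job 3 can start at day 7 and finishes at day 18.
Job 2 cannot begin until job 1 (finishes day 7). It runs from day 7 to 7 + 12 = day 19.
For job 5: job 2 (finishes day 19, plus 2-day gap → day 21); job 1 (finishes day 7). Taking the maximum gives a start of day 21, and it finishes at 21 + 8 = day 29.
After job 5 (finishes day 29), job 6 can start at day 29 and finishes at day 34.
Every task is finished by day 34, which is no later than the deadline of 42, so the schedule is feasible.

Yes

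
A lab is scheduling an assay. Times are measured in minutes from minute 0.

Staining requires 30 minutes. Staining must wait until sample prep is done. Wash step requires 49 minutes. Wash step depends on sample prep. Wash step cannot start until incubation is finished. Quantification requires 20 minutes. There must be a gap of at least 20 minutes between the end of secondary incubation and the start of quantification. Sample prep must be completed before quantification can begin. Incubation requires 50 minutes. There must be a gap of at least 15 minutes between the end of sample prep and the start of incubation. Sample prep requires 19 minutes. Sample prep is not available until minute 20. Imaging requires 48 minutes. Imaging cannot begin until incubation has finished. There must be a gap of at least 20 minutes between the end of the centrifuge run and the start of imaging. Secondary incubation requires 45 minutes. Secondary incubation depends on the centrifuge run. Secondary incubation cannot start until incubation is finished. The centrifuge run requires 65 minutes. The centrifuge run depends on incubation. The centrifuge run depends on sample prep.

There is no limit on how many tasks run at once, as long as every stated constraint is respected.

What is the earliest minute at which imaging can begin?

189

Sample prep cannot begin until its own release at minute 20. It runs from minute 20 to 20 + 19 = minute 39.
Incubation cannot begin until sample prep (finishes minute 39, plus 15-minute gap → minute 54). It runs from minute 54 to 54 + 50 = minute 104.
The centrifuge run cannot start until incubation (finishes minute 104); sample prep (finishes minute 39). The controlling bound is minute 104, so the centrifuge run finishes at 104 + 65 = minute 169.
Imaging waits on incubation (finishes minute 104); the centrifuge run (finishes minute 169, plus 20-minute gap → minute 189). The latest of these is minute 189, which is the earliest imaging can start.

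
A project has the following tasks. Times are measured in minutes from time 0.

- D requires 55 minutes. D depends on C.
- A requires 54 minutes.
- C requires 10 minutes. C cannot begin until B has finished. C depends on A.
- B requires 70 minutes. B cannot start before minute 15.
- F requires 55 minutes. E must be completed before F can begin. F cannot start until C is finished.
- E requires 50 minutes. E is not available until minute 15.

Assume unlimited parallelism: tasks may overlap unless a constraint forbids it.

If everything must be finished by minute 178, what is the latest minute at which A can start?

59

Nothing follows D; the deadline of minute 178 is its only limit. It must start by 178 − 55 = minute 123.
F has no dependents, so it just needs to finish by minute 178. Starting by 178 − 55 = minute 123 achieves that.
For C: D (must start by minute 123); F (must start by minute 123). The most restrictive is minute 123; with a 10-minute duration, C must start by minute 113.
Since C (must start by minute 113) depends on it, A must finish by minute 113. Backing off its 54-minute duration gives a latest start of minute 59.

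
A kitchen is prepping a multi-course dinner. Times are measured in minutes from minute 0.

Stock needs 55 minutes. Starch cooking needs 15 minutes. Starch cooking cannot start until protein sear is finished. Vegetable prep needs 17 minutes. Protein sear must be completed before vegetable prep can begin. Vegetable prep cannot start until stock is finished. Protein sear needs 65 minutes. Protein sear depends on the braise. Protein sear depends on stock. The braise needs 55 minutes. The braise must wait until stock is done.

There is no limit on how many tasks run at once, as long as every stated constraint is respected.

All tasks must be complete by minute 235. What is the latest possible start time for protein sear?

Vegetable prep has no dependents, so it just needs to finish by minute 235. Starting by 235 − 17 = minute 218 achieves that.
Starch cooking has no dependents, so it just needs to finish by minute 235. Starting by 235 − 15 = minute 220 achieves that.
For protein sear: vegetable prep (must start by minute 218); starch cooking (must start by minute 220). The most restrictive is minute 218; with a 65-minute duration, protein sear must start by minute 153.

153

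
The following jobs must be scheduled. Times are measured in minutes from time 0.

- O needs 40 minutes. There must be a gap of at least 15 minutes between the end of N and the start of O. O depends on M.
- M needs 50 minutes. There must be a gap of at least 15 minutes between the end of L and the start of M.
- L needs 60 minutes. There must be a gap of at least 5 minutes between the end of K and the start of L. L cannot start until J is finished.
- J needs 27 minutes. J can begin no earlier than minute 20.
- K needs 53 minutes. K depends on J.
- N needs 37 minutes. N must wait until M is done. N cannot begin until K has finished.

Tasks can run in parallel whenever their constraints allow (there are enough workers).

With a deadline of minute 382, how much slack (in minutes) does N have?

J cannot begin until its own release at minute 20. It runs from minute 20 to 20 + 27 = minute 47.
K waits on J (finishes minute 47), so it starts at minute 47 and finishes at 47 + 53 = minute 100.
L has to wait for K (finishes minute 100, plus 5-minute gap → minute 105); J (finishes minute 47). The latest of these is minute 105, so L runs minute 105 to 105 + 60 = minute 165.
M waits on L (finishes minute 165, plus 15-minute gap → minute 180), so it starts at minute 180 and finishes at 180 + 50 = minute 230.
N has to wait for M (finishes minute 230); K (finishes minute 100). The latest of these is minute 230, so N runs minute 230 to 230 + 37 = minute 267.

Working backward from the deadline:
O must finish by minute 382; it takes 40 minutes, so it must start by 382 − 40 = minute 342.
N must finish before O (must start by minute 342, minus 15-minute gap → minute 327). With a 37-minute duration, N must start by 327 − 37 = minute 290.
So N can start as early as minute 230 and as late as minute 290, giving 290 − 230 = 60 minutes of slack.

60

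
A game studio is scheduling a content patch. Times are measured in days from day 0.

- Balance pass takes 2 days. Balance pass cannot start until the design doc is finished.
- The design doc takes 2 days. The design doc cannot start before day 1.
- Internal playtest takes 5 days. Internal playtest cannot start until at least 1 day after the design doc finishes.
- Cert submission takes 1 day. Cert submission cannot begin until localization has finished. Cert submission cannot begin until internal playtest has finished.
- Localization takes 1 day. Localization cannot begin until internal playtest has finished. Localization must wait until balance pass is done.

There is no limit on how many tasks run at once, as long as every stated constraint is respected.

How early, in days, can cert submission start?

After its own release at day 1, the design doc can start at day 1 and finishes at day 3.
Balance pass waits on the design doc (finishes day 3), so it starts at day 3 and finishes at 3 + 2 = day 5.
After the design doc (finishes day 3, plus 1-day gap → day 4), internal playtest can start at day 4 and finishes at day 9.
For localization: internal playtest (finishes day 9); balance pass (finishes day 5). Taking the maximum gives a start of day 9, and it finishes at 9 + 1 = day 10.
Cert submission waits on localization (finishes day 10); internal playtest (finishes day 9). The latest of these is day 10, which is the earliest cert submission can start.

10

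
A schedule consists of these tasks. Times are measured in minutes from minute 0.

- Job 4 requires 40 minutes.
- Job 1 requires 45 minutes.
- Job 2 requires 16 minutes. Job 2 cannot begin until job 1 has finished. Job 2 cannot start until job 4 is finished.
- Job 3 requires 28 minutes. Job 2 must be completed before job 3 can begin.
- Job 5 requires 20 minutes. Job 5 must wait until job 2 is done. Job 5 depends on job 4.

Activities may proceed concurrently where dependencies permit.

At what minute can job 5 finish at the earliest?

81

Job 4 can start immediately at minute 0; it finishes at minute 40.
Job 1 has no prerequisites, so it starts at minute 0 and finishes at minute 45.
Job 2 has to wait for job 1 (finishes minute 45); job 4 (finishes minute 40). The latest of these is minute 45, so job 2 runs minute 45 to 45 + 16 = minute 61.
Job 5 has to wait for job 2 (finishes minute 61); job 4 (finishes minute 40). The latest of these is minute 61, so job 5 runs minute 61 to 61 + 20 = minute 81.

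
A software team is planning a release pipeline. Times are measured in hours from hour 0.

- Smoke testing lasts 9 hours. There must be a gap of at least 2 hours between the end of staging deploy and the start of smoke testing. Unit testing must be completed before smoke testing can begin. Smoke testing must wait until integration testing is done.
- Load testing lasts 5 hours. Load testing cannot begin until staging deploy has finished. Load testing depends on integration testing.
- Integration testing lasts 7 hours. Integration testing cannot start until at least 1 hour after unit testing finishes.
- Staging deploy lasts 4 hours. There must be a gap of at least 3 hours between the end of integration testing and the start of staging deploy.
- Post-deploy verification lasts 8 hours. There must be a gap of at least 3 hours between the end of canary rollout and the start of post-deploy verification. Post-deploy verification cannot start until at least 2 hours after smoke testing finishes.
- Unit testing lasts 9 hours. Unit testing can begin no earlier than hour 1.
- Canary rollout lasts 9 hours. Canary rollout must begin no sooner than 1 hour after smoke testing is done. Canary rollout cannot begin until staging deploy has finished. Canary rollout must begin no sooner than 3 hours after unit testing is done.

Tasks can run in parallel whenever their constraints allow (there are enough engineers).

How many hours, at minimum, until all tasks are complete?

57

After its own release at hour 1, unit testing can start at hour 1 and finishes at hour 10.
Integration testing waits on unit testing (finishes hour 10, plus 1-hour gap → hour 11), so it starts at hour 11 and finishes at 11 + 7 = hour 18.
Staging deploy waits on integration testing (finishes hour 18, plus 3-hour gap → hour 21), so it starts at hour 21 and finishes at 21 + 4 = hour 25.
Load testing needs all of staging deploy (finishes hour 25); integration testing (finishes hour 18). That puts its earliest start at hour 25; it finishes at 25 + 5 = hour 30.
Smoke testing needs all of staging deploy (finishes hour 25, plus 2-hour gap → hour 27); unit testing (finishes hour 10); integration testing (finishes hour 18). That puts its earliest start at hour 27; it finishes at 27 + 9 = hour 36.
Canary rollout cannot start until smoke testing (finishes hour 36, plus 1-hour gap → hour 37); staging deploy (finishes hour 25); unit testing (finishes hour 10, plus 3-hour gap → hour 13). The controlling bound is hour 37, so canary rollout finishes at 37 + 9 = hour 46.
Post-deploy verification has to wait for canary rollout (finishes hour 46, plus 3-hour gap → hour 49); smoke testing (finishes hour 36, plus 2-hour gap → hour 38). The latest of these is hour 49, so post-deploy verification runs hour 49 to 49 + 8 = hour 57.
All tasks are finished once the last one completes. Finish times: Unit testing at 10, Integration testing at 18, Staging deploy at 25, Smoke testing at 36, Canary rollout at 46, Load testing at 30, Post-deploy verification at 57. The latest is hour 57.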